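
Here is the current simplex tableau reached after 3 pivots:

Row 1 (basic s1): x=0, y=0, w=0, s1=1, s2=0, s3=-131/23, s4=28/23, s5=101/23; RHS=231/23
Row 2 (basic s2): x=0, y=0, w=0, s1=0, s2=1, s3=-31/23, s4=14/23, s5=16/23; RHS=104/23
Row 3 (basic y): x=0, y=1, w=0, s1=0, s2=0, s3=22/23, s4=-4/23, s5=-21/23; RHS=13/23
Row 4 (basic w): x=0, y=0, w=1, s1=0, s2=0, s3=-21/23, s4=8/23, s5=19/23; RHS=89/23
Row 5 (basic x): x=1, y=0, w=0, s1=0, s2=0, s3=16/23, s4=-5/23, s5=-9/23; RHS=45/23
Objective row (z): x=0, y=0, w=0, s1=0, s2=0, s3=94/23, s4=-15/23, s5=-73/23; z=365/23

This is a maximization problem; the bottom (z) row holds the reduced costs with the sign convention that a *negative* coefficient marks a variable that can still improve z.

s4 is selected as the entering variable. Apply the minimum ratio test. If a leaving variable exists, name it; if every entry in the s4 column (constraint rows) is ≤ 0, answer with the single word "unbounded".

Ratios: row 1 (s1): (231/23)/(28/23) = 33/4; row 2 (s2): (104/23)/(14/23) = 52/7; row 3 (y): entry -4/23 ≤ 0, skip; row 4 (w): (89/23)/(8/23) = 89/8; row 5 (x): entry -5/23 ≤ 0, skip.
Minimum ratio is in the s2 row, so s2 leaves.

s2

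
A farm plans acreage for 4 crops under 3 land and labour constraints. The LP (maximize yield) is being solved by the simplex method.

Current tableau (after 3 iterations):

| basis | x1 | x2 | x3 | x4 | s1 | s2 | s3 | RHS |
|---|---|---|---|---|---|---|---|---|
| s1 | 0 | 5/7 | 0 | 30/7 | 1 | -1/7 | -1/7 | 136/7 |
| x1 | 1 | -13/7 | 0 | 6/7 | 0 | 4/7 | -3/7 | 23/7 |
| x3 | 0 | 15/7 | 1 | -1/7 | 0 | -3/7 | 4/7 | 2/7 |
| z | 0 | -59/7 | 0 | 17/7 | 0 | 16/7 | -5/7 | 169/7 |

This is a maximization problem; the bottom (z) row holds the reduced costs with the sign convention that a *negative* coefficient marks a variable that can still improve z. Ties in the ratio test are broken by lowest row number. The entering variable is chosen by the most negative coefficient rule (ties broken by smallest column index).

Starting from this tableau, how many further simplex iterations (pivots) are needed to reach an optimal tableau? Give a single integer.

1

pivot: x2 in, x3 out → z = 379/15
No improving column remains; optimal.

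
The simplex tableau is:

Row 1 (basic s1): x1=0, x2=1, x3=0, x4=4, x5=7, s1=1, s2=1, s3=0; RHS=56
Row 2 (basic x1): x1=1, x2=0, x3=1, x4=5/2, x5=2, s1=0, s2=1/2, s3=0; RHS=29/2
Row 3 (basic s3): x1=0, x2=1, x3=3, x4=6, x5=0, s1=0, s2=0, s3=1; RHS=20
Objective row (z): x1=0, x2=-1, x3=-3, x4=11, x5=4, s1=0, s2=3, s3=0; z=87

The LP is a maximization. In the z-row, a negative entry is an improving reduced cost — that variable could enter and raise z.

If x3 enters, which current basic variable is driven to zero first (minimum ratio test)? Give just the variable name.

s3

Ratios: row 1 (s1): entry 0 ≤ 0, skip; row 2 (x1): (29/2)/1 = 29/2; row 3 (s3): 20/3 = 20/3.
Minimum ratio 20/3 is in the s3 row, so s3 leaves.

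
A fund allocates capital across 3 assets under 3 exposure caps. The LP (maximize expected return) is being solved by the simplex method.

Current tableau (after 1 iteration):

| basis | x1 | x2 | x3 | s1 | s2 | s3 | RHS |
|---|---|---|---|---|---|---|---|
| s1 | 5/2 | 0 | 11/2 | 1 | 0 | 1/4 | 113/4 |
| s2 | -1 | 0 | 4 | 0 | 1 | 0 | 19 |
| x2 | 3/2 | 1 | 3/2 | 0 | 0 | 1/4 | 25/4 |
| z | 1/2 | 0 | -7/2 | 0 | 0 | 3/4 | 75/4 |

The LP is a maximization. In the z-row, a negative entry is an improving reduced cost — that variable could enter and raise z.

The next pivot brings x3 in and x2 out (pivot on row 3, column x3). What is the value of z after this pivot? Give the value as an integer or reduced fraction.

100/3

Minimum ratio for x3: (25/4)/(3/2) = 25/6.
z changes by −(z-row coeff of x3)·ratio = −(-7/2)·(25/6) = 175/12.
New z = 75/4 + (175/12) = 100/3.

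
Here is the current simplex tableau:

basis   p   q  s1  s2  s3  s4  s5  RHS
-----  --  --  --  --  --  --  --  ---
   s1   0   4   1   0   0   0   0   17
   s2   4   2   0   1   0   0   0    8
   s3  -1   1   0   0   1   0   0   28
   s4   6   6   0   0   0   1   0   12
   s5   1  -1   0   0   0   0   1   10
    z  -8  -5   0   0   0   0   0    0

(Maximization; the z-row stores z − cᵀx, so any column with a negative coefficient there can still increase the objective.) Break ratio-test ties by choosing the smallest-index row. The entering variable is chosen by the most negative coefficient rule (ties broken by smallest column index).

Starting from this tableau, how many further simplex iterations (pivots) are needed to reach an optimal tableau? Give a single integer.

2

pivot: p in, s2 out → z = 16
pivot: q in, s4 out → z = 16
No improving column remains; optimal.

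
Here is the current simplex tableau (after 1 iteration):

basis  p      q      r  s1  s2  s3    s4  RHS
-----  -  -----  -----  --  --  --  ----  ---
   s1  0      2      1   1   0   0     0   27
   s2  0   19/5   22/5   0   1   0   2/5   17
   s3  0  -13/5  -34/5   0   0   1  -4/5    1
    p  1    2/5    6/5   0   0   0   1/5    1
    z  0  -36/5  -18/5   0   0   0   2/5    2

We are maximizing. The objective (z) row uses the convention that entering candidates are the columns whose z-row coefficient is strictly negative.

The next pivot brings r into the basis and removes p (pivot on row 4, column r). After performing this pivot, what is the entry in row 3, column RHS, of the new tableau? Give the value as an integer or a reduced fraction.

Pivot element is row 4, column r: 6/5.
Normalize row 4: new (row 4, RHS) = 1/(6/5) = 5/6.
row 3 ← row 3 − (-34/5)·(new row 4): 1 − (-34/5)·(5/6) = 20/3.

20/3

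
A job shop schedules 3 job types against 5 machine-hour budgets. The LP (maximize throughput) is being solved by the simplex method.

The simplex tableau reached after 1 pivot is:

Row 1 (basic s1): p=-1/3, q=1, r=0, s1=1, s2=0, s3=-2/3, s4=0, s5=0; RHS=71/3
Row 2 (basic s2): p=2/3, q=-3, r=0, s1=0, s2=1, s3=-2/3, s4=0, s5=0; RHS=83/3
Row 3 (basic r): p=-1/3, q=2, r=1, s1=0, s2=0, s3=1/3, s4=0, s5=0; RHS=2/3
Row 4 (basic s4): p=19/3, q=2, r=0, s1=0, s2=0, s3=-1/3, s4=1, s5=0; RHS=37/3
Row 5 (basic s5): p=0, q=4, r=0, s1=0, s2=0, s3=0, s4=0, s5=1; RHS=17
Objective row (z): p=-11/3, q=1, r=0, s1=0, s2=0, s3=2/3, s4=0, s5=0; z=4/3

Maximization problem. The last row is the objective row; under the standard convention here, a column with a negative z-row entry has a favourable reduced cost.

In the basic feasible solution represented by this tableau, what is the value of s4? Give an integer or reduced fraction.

s4 is basic (row 4); its value is the RHS of that row: 37/3.

37/3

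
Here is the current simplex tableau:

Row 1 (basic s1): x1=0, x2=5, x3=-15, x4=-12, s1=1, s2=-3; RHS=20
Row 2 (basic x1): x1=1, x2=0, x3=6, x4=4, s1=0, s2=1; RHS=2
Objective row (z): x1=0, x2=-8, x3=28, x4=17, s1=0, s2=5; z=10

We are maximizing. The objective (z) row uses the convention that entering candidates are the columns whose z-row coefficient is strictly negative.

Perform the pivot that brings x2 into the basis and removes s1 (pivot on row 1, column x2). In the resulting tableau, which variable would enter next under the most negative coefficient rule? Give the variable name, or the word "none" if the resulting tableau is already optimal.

x4

Pivot element 5. New z-row = old z-row − (-8)·(row 1/5).
Updated z-row coefficients: x1: 0, x2: 0, x3: 4, x4: -11/5, s1: 8/5, s2: 1/5.
The most negative is -11/5 in column x4, so x4 would enter next.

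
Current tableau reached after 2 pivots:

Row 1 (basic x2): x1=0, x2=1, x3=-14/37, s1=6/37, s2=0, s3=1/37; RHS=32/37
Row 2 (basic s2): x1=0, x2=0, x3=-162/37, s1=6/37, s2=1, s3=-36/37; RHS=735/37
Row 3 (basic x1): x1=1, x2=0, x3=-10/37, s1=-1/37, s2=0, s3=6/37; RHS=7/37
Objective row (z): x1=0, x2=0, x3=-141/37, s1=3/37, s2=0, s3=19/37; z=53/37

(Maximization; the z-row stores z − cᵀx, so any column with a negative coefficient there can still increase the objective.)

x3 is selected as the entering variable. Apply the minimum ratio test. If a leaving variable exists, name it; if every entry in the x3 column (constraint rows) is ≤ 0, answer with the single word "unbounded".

x3-column entries: row 1: -14/37, row 2: -162/37, row 3: -10/37. All ≤ 0, so x3 can increase without bound; the LP is unbounded in this direction.

unbounded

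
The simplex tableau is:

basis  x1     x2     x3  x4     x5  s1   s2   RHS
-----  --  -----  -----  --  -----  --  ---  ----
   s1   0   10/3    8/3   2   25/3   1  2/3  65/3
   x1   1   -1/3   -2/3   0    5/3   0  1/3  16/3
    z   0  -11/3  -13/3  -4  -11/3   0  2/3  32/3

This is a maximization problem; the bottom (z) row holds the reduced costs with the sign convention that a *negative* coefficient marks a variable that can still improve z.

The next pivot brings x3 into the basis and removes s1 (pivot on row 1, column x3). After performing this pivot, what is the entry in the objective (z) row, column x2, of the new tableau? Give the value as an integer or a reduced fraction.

7/4

Pivot element is row 1, column x3: 8/3.
Normalize row 1: new (row 1, x2) = (10/3)/(8/3) = 5/4.
z-row ← z-row − (-13/3)·(new row 1): -11/3 − (-13/3)·(5/4) = 7/4.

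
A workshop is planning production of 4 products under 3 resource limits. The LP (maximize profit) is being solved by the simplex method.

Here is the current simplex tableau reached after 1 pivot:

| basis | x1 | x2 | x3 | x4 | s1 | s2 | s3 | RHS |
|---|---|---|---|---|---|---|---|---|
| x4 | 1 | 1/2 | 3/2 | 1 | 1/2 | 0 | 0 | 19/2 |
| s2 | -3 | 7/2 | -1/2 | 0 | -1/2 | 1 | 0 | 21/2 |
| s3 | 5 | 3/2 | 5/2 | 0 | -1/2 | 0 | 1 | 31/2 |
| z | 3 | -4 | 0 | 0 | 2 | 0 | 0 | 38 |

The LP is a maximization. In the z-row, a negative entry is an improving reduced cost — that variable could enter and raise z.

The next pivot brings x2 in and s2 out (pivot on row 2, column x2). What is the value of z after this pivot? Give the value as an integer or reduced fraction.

50

Minimum ratio for x2: (21/2)/(7/2) = 3.
z changes by −(z-row coeff of x2)·ratio = −(-4)·3 = 12.
New z = 38 + 12 = 50.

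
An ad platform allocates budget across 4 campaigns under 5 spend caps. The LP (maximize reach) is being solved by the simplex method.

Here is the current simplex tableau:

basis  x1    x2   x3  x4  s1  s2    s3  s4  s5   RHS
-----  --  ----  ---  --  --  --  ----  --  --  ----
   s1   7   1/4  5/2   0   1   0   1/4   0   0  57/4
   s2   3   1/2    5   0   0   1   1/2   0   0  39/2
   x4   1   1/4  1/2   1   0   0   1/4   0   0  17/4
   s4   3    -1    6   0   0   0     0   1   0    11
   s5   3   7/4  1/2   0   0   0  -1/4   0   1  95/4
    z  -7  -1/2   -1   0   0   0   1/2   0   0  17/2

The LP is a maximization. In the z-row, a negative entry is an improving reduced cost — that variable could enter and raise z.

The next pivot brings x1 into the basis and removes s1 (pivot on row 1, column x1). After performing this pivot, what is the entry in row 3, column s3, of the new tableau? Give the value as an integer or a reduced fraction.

Pivot element is row 1, column x1: 7.
Normalize row 1: new (row 1, s3) = (1/4)/7 = 1/28.
row 3 ← row 3 − 1·(new row 1): 1/4 − 1·(1/28) = 3/14.

3/14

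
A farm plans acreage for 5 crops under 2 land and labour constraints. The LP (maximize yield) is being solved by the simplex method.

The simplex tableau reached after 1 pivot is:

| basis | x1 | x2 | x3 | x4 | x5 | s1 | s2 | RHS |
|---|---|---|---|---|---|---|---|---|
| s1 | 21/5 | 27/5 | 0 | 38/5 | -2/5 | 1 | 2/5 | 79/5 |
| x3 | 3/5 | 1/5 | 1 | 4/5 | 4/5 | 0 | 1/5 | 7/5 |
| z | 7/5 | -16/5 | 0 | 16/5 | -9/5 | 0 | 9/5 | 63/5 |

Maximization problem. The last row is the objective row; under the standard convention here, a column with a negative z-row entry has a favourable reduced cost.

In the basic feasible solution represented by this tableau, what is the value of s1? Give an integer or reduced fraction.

79/5

s1 is basic (row 1); its value is the RHS of that row: 79/5.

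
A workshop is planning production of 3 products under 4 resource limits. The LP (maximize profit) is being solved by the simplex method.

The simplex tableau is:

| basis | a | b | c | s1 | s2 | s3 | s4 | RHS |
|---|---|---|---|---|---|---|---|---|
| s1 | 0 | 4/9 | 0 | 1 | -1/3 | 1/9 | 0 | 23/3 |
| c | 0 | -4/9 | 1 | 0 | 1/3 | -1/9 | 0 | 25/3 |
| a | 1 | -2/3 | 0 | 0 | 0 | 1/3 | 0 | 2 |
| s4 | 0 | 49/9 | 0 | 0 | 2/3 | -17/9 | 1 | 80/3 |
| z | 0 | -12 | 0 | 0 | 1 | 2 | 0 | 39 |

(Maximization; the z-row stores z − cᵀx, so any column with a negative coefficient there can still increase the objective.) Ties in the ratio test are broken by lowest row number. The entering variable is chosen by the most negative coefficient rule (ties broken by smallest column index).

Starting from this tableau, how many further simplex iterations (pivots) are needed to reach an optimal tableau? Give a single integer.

pivot: b in, s4 out → z = 4791/49
pivot: s3 in, s1 out → z = 1853/13
pivot: s2 in, a out → z = 152
No improving column remains; optimal.

3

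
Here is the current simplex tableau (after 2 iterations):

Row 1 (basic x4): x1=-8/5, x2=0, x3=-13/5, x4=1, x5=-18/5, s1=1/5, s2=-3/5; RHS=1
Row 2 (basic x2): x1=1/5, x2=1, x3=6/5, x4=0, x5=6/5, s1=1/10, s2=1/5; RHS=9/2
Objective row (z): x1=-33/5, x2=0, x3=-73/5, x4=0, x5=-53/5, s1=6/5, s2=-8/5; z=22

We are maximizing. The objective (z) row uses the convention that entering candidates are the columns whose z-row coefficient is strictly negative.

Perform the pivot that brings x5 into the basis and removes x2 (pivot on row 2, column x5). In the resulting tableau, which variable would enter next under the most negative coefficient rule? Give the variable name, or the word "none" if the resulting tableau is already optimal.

x1

Pivot element 6/5. New z-row = old z-row − (-53/5)·(row 2/(6/5)).
Updated z-row coefficients: x1: -29/6, x2: 53/6, x3: -4, x4: 0, x5: 0, s1: 25/12, s2: 1/6.
The most negative is -29/6 in column x1, so x1 would enter next.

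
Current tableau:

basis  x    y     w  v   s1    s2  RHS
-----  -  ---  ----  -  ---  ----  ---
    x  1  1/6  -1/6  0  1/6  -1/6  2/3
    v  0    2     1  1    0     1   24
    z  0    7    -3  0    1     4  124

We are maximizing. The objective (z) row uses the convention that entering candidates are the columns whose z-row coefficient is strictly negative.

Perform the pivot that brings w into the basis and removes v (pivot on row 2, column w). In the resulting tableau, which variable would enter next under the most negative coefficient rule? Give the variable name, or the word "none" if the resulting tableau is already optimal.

Pivot element 1. New z-row = old z-row − (-3)·(row 2/1).
Updated z-row coefficients: x: 0, y: 13, w: 0, v: 3, s1: 1, s2: 7.
No coefficient is strictly negative; the tableau after this pivot is optimal.

none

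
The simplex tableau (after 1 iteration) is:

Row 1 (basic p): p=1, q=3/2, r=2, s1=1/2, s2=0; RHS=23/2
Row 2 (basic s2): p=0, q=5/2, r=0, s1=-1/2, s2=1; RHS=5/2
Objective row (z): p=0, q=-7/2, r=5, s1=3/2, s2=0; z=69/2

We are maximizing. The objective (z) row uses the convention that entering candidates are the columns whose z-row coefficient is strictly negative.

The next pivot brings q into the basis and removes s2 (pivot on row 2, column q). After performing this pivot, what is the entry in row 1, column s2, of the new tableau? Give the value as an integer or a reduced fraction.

Pivot element is row 2, column q: 5/2.
Normalize row 2: new (row 2, s2) = 1/(5/2) = 2/5.
row 1 ← row 1 − (3/2)·(new row 2): 0 − (3/2)·(2/5) = -3/5.

-3/5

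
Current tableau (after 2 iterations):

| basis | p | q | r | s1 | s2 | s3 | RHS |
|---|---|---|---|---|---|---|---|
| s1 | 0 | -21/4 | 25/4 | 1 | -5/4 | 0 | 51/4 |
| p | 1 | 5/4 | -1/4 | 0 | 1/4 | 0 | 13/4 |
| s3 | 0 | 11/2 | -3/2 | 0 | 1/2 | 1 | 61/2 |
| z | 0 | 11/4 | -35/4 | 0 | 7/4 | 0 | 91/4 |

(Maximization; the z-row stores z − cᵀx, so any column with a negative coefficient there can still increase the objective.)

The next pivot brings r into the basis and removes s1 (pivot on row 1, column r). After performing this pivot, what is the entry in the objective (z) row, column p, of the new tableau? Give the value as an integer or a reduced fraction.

0

Pivot element is row 1, column r: 25/4.
Normalize row 1: new (row 1, p) = 0/(25/4) = 0.
z-row ← z-row − (-35/4)·(new row 1): 0 − (-35/4)·0 = 0.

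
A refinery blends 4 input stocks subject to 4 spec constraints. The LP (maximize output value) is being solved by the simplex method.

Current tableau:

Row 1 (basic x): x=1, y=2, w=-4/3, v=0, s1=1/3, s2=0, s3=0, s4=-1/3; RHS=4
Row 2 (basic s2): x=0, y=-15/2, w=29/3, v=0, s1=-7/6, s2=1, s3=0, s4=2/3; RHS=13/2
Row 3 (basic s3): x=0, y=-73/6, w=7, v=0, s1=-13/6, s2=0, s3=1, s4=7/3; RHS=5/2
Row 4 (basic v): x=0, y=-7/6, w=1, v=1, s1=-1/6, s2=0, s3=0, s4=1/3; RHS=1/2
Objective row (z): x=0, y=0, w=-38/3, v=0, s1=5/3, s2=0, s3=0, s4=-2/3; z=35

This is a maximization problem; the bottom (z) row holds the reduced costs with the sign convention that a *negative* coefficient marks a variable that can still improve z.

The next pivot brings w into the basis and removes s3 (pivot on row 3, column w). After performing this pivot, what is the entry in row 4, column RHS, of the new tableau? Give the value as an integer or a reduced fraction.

1/7

Pivot element is row 3, column w: 7.
Normalize row 3: new (row 3, RHS) = (5/2)/7 = 5/14.
row 4 ← row 4 − 1·(new row 3): 1/2 − 1·(5/14) = 1/7.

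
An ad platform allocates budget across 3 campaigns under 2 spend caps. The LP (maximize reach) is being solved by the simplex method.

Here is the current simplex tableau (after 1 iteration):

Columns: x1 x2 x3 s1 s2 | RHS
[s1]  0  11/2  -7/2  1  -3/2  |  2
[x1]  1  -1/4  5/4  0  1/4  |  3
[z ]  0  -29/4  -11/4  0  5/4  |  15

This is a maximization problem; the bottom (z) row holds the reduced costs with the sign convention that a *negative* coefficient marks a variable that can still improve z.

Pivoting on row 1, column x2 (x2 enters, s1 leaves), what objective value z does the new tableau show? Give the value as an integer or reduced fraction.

194/11

Minimum ratio for x2: 2/(11/2) = 4/11.
z changes by −(z-row coeff of x2)·ratio = −(-29/4)·(4/11) = 29/11.
New z = 15 + (29/11) = 194/11.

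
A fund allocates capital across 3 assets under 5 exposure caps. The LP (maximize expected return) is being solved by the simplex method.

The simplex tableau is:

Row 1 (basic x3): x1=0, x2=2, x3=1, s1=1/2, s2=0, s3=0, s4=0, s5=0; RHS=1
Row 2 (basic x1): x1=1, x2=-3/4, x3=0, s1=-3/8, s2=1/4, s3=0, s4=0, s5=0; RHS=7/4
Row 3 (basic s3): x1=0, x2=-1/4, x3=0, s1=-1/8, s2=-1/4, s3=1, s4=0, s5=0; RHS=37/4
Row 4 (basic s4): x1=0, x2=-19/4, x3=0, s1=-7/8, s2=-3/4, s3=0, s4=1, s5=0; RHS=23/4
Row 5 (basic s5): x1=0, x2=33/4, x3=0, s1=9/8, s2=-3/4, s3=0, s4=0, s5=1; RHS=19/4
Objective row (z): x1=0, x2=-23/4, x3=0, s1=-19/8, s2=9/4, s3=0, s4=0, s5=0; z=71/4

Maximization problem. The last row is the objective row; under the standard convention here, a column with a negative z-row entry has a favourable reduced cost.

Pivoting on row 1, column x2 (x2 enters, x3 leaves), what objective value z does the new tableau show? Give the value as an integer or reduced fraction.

165/8

Minimum ratio for x2: 1/2 = 1/2.
z changes by −(z-row coeff of x2)·ratio = −(-23/4)·(1/2) = 23/8.
New z = 71/4 + (23/8) = 165/8.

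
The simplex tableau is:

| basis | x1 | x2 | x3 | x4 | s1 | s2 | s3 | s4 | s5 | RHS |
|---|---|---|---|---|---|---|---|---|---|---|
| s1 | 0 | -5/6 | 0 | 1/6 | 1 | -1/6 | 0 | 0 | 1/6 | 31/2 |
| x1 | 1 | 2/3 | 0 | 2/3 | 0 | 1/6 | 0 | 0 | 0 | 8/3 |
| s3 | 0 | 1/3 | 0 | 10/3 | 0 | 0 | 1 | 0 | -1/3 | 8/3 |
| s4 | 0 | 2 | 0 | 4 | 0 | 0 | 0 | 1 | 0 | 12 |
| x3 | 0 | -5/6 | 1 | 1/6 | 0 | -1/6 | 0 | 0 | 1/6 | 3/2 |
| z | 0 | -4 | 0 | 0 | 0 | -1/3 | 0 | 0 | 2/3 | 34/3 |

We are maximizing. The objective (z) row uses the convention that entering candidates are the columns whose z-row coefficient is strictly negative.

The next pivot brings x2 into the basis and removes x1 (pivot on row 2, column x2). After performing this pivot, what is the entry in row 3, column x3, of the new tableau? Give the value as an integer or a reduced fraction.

Pivot element is row 2, column x2: 2/3.
Normalize row 2: new (row 2, x3) = 0/(2/3) = 0.
row 3 ← row 3 − (1/3)·(new row 2): 0 − (1/3)·0 = 0.

0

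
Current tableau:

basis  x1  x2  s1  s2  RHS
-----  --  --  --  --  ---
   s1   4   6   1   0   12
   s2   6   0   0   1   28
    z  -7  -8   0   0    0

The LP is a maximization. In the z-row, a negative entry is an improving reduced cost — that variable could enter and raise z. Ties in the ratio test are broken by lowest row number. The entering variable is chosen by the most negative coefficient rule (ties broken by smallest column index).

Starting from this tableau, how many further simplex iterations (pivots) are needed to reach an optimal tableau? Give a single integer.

pivot: x2 in, s1 out → z = 16
pivot: x1 in, x2 out → z = 21
No improving column remains; optimal.

2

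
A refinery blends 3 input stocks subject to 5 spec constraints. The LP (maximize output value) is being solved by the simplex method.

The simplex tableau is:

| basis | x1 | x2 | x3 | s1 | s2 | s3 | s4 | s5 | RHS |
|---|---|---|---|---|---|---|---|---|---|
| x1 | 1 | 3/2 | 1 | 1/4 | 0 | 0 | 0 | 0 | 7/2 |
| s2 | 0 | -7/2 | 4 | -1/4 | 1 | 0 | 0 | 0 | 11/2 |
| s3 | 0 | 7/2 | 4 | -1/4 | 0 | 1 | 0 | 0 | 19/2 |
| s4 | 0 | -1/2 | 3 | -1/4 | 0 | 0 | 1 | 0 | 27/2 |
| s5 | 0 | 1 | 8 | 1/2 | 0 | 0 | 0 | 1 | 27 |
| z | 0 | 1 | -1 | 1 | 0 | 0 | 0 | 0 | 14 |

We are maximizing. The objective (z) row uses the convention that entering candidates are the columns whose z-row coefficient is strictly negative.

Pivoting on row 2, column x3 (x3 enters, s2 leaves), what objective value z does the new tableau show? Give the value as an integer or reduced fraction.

Minimum ratio for x3: (11/2)/4 = 11/8.
z changes by −(z-row coeff of x3)·ratio = −(-1)·(11/8) = 11/8.
New z = 14 + (11/8) = 123/8.

123/8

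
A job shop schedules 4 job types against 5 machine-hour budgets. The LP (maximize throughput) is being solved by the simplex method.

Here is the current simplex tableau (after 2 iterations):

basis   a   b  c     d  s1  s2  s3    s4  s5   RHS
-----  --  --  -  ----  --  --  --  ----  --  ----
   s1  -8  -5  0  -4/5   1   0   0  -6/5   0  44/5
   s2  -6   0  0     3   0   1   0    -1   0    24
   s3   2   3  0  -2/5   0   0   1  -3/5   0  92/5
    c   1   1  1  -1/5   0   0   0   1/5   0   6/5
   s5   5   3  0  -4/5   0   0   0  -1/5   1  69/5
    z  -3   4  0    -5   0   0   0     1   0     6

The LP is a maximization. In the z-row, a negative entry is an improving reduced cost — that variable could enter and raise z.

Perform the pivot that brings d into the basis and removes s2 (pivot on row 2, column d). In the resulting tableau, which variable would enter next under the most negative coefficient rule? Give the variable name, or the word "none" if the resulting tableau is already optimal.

Pivot element 3. New z-row = old z-row − (-5)·(row 2/3).
Updated z-row coefficients: a: -13, b: 4, c: 0, d: 0, s1: 0, s2: 5/3, s3: 0, s4: -2/3, s5: 0.
The most negative is -13 in column a, so a would enter next.

a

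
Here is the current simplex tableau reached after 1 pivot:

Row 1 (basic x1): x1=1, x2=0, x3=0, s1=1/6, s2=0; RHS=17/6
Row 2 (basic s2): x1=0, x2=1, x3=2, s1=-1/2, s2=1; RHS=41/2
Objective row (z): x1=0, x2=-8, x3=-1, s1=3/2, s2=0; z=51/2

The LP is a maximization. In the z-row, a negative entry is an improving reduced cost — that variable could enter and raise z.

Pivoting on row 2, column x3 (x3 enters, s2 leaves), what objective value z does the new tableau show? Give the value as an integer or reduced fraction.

Minimum ratio for x3: (41/2)/2 = 41/4.
z changes by −(z-row coeff of x3)·ratio = −(-1)·(41/4) = 41/4.
New z = 51/2 + (41/4) = 143/4.

143/4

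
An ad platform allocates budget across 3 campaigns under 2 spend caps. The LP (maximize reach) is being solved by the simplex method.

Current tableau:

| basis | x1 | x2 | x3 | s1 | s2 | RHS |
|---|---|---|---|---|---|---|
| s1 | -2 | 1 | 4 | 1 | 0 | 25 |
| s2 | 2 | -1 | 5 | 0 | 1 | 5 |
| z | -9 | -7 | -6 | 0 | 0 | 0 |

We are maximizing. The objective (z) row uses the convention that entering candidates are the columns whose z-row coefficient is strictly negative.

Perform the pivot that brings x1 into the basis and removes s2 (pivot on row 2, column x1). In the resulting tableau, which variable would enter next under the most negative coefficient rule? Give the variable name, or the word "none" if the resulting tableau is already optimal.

x2

Pivot element 2. New z-row = old z-row − (-9)·(row 2/2).
Updated z-row coefficients: x1: 0, x2: -23/2, x3: 33/2, s1: 0, s2: 9/2.
The most negative is -23/2 in column x2, so x2 would enter next.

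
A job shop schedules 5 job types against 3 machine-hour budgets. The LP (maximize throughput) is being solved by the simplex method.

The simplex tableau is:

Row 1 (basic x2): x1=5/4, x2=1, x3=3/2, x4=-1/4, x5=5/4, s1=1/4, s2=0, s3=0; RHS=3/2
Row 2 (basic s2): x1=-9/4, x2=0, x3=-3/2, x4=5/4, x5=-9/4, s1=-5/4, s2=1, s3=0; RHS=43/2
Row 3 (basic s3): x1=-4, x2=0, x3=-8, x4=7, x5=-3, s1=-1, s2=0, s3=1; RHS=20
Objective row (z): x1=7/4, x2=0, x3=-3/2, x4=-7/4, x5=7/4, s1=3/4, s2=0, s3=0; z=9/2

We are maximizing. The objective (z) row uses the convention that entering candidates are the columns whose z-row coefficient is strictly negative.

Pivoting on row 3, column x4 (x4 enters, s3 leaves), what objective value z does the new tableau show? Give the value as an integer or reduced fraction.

19/2

Minimum ratio for x4: 20/7 = 20/7.
z changes by −(z-row coeff of x4)·ratio = −(-7/4)·(20/7) = 5.
New z = 9/2 + 5 = 19/2.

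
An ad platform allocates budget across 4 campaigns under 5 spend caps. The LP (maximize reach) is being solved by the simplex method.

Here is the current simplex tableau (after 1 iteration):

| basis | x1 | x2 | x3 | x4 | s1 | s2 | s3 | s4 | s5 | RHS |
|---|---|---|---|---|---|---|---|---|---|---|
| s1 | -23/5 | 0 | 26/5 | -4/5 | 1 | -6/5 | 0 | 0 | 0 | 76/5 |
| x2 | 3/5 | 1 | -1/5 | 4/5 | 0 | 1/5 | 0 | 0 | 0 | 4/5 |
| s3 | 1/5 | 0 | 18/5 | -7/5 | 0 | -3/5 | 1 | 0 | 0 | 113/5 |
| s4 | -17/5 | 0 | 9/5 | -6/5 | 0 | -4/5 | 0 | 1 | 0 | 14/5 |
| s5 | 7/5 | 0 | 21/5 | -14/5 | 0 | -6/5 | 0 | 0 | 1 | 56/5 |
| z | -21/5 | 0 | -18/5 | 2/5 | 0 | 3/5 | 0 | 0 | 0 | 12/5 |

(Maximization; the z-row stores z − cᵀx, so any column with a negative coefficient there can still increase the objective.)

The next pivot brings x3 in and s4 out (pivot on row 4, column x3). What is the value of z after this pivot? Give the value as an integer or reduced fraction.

8

Minimum ratio for x3: (14/5)/(9/5) = 14/9.
z changes by −(z-row coeff of x3)·ratio = −(-18/5)·(14/9) = 28/5.
New z = 12/5 + (28/5) = 8.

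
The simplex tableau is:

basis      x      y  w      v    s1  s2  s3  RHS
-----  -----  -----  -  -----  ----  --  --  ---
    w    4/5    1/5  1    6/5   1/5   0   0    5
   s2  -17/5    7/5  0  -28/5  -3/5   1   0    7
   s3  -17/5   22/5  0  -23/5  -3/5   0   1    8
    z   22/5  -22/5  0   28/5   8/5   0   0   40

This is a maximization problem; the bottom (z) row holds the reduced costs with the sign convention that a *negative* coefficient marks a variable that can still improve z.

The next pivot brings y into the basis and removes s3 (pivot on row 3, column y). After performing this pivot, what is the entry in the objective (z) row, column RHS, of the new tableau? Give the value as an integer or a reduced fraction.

Pivot element is row 3, column y: 22/5.
Normalize row 3: new (row 3, RHS) = 8/(22/5) = 20/11.
z-row ← z-row − (-22/5)·(new row 3): 40 − (-22/5)·(20/11) = 48.

48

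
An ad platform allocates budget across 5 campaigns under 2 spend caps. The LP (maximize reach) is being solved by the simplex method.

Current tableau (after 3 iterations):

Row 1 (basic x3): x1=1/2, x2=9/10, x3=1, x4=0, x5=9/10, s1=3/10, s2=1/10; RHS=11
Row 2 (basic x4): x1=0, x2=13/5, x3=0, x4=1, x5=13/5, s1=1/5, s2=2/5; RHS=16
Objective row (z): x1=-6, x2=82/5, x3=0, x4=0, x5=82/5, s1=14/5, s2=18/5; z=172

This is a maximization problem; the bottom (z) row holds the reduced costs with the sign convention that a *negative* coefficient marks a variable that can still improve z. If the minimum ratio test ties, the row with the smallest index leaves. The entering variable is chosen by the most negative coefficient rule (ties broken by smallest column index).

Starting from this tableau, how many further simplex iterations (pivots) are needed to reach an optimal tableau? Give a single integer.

pivot: x1 in, x3 out → z = 304
No improving column remains; optimal.

1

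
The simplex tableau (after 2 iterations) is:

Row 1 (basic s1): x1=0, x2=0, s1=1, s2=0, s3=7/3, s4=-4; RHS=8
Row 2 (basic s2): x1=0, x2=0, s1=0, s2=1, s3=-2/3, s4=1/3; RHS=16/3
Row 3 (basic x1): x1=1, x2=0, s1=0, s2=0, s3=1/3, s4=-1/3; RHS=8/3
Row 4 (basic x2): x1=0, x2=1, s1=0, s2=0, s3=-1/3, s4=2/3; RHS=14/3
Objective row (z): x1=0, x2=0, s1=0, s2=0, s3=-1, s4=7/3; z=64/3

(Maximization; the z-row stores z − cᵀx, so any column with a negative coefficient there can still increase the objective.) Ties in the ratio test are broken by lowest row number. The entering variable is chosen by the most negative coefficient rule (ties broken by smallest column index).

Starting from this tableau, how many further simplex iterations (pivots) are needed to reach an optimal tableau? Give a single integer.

pivot: s3 in, s1 out → z = 520/21
No improving column remains; optimal.

1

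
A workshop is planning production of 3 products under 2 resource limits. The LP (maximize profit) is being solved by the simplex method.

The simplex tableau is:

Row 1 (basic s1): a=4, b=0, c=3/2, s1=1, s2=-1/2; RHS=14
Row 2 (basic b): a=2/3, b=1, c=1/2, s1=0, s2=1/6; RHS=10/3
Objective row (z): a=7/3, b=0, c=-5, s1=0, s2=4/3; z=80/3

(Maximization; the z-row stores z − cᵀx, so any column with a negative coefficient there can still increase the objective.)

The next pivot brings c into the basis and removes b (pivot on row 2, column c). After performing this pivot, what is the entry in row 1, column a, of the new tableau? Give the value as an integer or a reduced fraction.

Pivot element is row 2, column c: 1/2.
Normalize row 2: new (row 2, a) = (2/3)/(1/2) = 4/3.
row 1 ← row 1 − (3/2)·(new row 2): 4 − (3/2)·(4/3) = 2.

2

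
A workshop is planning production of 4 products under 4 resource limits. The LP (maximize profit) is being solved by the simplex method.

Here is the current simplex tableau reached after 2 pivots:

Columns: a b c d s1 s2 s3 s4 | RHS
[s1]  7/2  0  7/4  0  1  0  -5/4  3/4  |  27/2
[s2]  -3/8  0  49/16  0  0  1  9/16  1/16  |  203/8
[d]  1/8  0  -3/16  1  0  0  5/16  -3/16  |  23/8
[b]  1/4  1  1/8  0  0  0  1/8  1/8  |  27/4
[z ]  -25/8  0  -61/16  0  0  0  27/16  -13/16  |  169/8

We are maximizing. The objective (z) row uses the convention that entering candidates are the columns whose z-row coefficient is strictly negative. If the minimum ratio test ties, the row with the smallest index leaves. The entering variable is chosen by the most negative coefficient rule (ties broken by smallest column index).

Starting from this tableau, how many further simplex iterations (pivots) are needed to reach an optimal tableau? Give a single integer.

2

pivot: c in, s1 out → z = 1415/28
pivot: s3 in, s2 out → z = 3942/77
No improving column remains; optimal.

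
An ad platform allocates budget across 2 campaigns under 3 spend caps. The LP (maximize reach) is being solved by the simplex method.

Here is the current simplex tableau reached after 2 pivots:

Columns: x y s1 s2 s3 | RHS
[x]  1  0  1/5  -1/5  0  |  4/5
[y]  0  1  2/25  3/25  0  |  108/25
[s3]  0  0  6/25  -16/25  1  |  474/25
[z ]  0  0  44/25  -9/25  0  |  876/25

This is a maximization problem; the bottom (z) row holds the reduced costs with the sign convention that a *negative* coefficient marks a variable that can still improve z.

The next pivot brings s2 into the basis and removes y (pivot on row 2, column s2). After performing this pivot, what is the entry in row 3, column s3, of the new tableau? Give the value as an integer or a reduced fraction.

1

Pivot element is row 2, column s2: 3/25.
Normalize row 2: new (row 2, s3) = 0/(3/25) = 0.
row 3 ← row 3 − (-16/25)·(new row 2): 1 − (-16/25)·0 = 1.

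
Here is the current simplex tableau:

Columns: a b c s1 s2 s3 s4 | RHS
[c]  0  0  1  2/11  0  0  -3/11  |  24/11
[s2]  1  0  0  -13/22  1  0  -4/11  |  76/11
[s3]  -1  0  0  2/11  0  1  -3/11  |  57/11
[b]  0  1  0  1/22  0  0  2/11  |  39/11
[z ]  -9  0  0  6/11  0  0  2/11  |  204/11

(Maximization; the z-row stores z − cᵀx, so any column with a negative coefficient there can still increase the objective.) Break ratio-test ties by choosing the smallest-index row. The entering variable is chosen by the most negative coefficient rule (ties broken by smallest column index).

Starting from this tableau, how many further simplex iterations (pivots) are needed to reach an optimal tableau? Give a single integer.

3

pivot: a in, s2 out → z = 888/11
pivot: s1 in, c out → z = 138
pivot: s4 in, b out → z = 261
No improving column remains; optimal.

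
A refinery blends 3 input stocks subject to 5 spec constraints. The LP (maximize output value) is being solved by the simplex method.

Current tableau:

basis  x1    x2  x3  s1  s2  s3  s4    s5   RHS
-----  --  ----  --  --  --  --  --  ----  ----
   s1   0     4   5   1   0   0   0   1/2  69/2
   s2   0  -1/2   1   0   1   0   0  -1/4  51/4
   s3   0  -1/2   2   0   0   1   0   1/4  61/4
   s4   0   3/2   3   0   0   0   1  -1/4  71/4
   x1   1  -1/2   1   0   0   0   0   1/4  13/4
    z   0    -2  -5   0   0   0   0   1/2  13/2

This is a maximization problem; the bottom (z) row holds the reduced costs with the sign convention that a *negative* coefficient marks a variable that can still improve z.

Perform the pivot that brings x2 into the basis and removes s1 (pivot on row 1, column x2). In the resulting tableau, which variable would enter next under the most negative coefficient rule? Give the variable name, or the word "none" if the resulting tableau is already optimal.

x3

Pivot element 4. New z-row = old z-row − (-2)·(row 1/4).
Updated z-row coefficients: x1: 0, x2: 0, x3: -5/2, s1: 1/2, s2: 0, s3: 0, s4: 0, s5: 3/4.
The most negative is -5/2 in column x3, so x3 would enter next.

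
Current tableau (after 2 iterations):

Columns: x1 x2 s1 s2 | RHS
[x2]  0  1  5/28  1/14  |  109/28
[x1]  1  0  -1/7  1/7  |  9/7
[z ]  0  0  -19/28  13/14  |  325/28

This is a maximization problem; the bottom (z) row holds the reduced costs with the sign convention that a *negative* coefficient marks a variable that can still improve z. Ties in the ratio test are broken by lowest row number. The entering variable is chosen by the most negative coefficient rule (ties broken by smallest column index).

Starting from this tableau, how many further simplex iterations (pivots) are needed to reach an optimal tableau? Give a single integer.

1

pivot: s1 in, x2 out → z = 132/5
No improving column remains; optimal.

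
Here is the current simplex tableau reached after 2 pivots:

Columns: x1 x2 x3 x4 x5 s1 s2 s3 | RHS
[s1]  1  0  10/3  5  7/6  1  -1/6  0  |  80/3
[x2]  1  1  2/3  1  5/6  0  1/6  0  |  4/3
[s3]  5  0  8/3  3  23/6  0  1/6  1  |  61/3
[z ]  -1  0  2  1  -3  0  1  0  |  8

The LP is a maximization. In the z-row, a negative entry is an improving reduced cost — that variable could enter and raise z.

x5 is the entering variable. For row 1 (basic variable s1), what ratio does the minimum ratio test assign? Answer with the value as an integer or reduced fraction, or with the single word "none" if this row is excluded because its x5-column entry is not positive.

Ratio = RHS / (x5 entry) = (80/3) / (7/6) = 160/7.

160/7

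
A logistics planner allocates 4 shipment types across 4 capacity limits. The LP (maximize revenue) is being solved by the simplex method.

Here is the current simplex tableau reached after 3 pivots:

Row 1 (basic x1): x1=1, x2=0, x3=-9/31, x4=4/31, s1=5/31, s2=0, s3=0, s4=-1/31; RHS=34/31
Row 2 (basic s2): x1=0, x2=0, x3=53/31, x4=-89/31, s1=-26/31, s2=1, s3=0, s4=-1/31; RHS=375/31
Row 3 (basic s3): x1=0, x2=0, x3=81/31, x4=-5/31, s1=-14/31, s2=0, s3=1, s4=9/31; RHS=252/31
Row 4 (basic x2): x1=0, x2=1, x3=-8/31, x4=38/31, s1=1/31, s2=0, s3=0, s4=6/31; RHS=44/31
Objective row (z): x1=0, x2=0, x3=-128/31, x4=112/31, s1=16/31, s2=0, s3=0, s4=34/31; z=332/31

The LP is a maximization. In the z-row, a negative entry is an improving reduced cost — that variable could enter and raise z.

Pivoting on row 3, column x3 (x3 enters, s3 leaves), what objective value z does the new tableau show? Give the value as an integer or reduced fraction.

Minimum ratio for x3: (252/31)/(81/31) = 28/9.
z changes by −(z-row coeff of x3)·ratio = −(-128/31)·(28/9) = 3584/279.
New z = 332/31 + (3584/279) = 212/9.

212/9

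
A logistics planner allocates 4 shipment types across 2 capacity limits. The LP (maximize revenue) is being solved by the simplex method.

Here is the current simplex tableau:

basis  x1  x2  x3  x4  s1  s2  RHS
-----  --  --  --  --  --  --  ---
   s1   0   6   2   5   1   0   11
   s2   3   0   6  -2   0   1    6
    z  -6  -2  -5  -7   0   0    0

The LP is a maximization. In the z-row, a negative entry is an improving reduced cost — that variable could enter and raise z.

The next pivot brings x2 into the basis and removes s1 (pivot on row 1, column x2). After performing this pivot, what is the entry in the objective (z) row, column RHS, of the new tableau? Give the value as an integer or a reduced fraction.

Pivot element is row 1, column x2: 6.
Normalize row 1: new (row 1, RHS) = 11/6 = 11/6.
z-row ← z-row − (-2)·(new row 1): 0 − (-2)·(11/6) = 11/3.

11/3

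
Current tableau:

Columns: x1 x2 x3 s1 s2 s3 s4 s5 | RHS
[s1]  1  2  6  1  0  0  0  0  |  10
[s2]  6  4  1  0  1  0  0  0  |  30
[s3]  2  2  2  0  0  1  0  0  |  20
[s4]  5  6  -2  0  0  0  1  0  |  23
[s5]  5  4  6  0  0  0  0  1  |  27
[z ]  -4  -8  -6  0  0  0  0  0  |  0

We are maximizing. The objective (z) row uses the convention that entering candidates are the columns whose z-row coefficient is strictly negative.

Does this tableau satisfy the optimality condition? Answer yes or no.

Column x1 has objective-row coefficient -4, which is negative; an improving pivot exists, so not yet optimal.

no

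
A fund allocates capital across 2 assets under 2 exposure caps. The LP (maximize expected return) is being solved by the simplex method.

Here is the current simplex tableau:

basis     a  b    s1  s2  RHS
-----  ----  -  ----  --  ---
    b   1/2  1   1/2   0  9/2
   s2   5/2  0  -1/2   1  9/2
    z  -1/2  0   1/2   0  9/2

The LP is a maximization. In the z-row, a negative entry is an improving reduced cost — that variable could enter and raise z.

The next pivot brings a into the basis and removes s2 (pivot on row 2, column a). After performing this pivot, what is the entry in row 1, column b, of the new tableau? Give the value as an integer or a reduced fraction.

Pivot element is row 2, column a: 5/2.
Normalize row 2: new (row 2, b) = 0/(5/2) = 0.
row 1 ← row 1 − (1/2)·(new row 2): 1 − (1/2)·0 = 1.

1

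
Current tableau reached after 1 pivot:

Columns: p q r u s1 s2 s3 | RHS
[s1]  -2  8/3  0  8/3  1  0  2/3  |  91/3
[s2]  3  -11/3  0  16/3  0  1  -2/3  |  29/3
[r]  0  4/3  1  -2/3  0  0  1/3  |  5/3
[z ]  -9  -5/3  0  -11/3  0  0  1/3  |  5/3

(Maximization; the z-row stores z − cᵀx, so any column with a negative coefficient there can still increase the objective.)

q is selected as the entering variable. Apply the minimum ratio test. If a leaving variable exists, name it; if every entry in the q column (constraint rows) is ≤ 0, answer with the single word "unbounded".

r

Ratios: row 1 (s1): (91/3)/(8/3) = 91/8; row 2 (s2): entry -11/3 ≤ 0, skip; row 3 (r): (5/3)/(4/3) = 5/4.
Minimum ratio is in the r row, so r leaves.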